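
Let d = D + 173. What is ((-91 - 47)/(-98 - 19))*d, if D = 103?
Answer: 4232/13 ≈ 325.54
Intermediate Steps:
d = 276 (d = 103 + 173 = 276)
((-91 - 47)/(-98 - 19))*d = ((-91 - 47)/(-98 - 19))*276 = -138/(-117)*276 = -138*(-1/117)*276 = (46/39)*276 = 4232/13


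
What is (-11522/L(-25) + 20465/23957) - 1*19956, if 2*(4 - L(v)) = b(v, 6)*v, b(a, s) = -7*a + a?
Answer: -898560969887/45015203 ≈ -19961.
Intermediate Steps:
b(a, s) = -6*a
L(v) = 4 + 3*v² (L(v) = 4 - (-6*v)*v/2 = 4 - (-3)*v² = 4 + 3*v²)
(-11522/L(-25) + 20465/23957) - 1*19956 = (-11522/(4 + 3*(-25)²) + 20465/23957) - 1*19956 = (-11522/(4 + 3*625) + 20465*(1/23957)) - 19956 = (-11522/(4 + 1875) + 20465/23957) - 19956 = (-11522/1879 + 20465/23957) - 19956 = -237578819/45015203 - 19956 = -898560969887/45015203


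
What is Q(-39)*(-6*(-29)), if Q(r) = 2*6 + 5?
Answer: 2958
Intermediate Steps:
Q(r) = 17 (Q(r) = 12 + 5 = 17)
Q(-39)*(-6*(-29)) = 17*(-6*(-29)) = 17*174 = 2958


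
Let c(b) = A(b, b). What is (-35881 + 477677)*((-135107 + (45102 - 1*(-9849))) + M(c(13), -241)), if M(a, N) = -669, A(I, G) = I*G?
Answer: -35708161700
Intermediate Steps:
A(I, G) = G*I
c(b) = b**2 (c(b) = b*b = b**2)
(-35881 + 477677)*((-135107 + (45102 - 1*(-9849))) + M(c(13), -241)) = (-35881 + 477677)*((-135107 + (45102 - 1*(-9849))) - 669) = 441796*((-135107 + (45102 + 9849)) - 669) = 441796*((-135107 + 54951) - 669) = 441796*(-80156 - 669) = 441796*(-80825) = -35708161700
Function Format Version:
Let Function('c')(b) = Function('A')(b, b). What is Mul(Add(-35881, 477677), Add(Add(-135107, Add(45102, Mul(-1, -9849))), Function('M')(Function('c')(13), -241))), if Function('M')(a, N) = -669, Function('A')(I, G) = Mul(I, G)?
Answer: -35708161700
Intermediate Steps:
Function('A')(I, G) = Mul(G, I)
Function('c')(b) = Pow(b, 2) (Function('c')(b) = Mul(b, b) = Pow(b, 2))
Mul(Add(-35881, 477677), Add(Add(-135107, Add(45102, Mul(-1, -9849))), Function('M')(Function('c')(13), -241))) = Mul(Add(-35881, 477677), Add(Add(-135107, Add(45102, Mul(-1, -9849))), -669)) = Mul(441796, Add(Add(-135107, Add(45102, 9849)), -669)) = Mul(441796, Add(Add(-135107, 54951), -669)) = Mul(441796, Add(-80156, -669)) = Mul(441796, -80825) = -35708161700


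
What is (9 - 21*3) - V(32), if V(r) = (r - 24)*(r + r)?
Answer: -566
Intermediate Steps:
V(r) = 2*r*(-24 + r) (V(r) = (-24 + r)*(2*r) = 2*r*(-24 + r))
(9 - 21*3) - V(32) = (9 - 21*3) - 2*32*(-24 + 32) = (9 - 63) - 2*32*8 = -54 - 1*512 = -54 - 512 = -566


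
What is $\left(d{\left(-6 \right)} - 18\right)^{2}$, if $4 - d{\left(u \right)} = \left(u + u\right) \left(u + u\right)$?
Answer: $24964$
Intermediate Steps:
$d{\left(u \right)} = 4 - 4 u^{2}$ ($d{\left(u \right)} = 4 - \left(u + u\right) \left(u + u\right) = 4 - 2 u 2 u = 4 - 4 u^{2}$)
$\left(d{\left(-6 \right)} - 18\right)^{2} = \left(\left(4 - 4 \left(-6\right)^{2}\right) - 18\right)^{2} = \left(\left(4 - 144\right) - 18\right)^{2} = \left(-140 - 18\right)^{2} = \left(-158\right)^{2} = 24964$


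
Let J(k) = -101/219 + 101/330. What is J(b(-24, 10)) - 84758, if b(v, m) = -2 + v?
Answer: -2041823957/24090 ≈ -84758.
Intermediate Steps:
J(k) = -3737/24090 (J(k) = -101*1/219 + 101*(1/330) = -101/219 + 101/330 = -3737/24090)
J(b(-24, 10)) - 84758 = -3737/24090 - 84758 = -2041823957/24090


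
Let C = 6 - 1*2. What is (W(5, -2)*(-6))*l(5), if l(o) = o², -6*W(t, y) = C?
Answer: 100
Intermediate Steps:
C = 4 (C = 6 - 2 = 4)
W(t, y) = -⅔ (W(t, y) = -⅙*4 = -⅔)
(W(5, -2)*(-6))*l(5) = -⅔*(-6)*5² = 4*25 = 100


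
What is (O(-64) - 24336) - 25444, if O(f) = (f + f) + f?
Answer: -49972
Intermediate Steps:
O(f) = 3*f (O(f) = 2*f + f = 3*f)
(O(-64) - 24336) - 25444 = (3*(-64) - 24336) - 25444 = (-192 - 24336) - 25444 = -24528 - 25444 = -49972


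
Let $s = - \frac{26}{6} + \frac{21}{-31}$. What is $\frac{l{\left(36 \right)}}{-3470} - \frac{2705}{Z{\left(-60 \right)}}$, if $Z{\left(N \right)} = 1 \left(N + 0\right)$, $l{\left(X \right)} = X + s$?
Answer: $\frac{9697307}{215140} \approx 45.074$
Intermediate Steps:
$s = - \frac{466}{93}$ ($s = \left(-26\right) \frac{1}{6} + 21 \left(- \frac{1}{31}\right) = - \frac{13}{3} - \frac{21}{31} = - \frac{466}{93} \approx -5.0107$)
$l{\left(X \right)} = - \frac{466}{93} + X$ ($l{\left(X \right)} = X - \frac{466}{93} = - \frac{466}{93} + X$)
$Z{\left(N \right)} = N$ ($Z{\left(N \right)} = 1 N = N$)
$\frac{l{\left(36 \right)}}{-3470} - \frac{2705}{Z{\left(-60 \right)}} = \frac{- \frac{466}{93} + 36}{-3470} - \frac{2705}{-60} = \frac{2882}{93} \left(- \frac{1}{3470}\right) - - \frac{541}{12} = - \frac{1441}{161355} + \frac{541}{12} = \frac{9697307}{215140}$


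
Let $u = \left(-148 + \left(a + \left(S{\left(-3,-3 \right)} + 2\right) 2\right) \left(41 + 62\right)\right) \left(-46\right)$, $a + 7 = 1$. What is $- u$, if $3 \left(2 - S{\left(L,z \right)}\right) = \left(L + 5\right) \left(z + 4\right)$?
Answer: $- \frac{10948}{3} \approx -3649.3$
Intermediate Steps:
$S{\left(L,z \right)} = 2 - \frac{\left(4 + z\right) \left(5 + L\right)}{3}$ ($S{\left(L,z \right)} = 2 - \frac{\left(L + 5\right) \left(z + 4\right)}{3} = 2 - \frac{\left(5 + L\right) \left(4 + z\right)}{3} = 2 - \frac{\left(4 + z\right) \left(5 + L\right)}{3}$)
$a = -6$ ($a = -7 + 1 = -6$)
$u = \frac{10948}{3}$ ($u = \left(-148 + \left(-6 + \left(\left(- \frac{14}{3} - -5 - -4 - \left(-1\right) \left(-3\right)\right) + 2\right) 2\right) \left(41 + 62\right)\right) \left(-46\right) = \left(-148 + \left(-6 + \left(\left(- \frac{14}{3} + 5 + 4 - 3\right) + 2\right) 2\right) 103\right) \left(-46\right) = \left(-148 + \left(-6 + \left(\frac{4}{3} + 2\right) 2\right) 103\right) \left(-46\right) = \left(-148 + \left(-6 + \frac{10}{3} \cdot 2\right) 103\right) \left(-46\right) = \left(-148 + \left(-6 + \frac{20}{3}\right) 103\right) \left(-46\right) = \left(-148 + \frac{2}{3} \cdot 103\right) \left(-46\right) = \left(-148 + \frac{206}{3}\right) \left(-46\right) = \left(- \frac{238}{3}\right) \left(-46\right) = \frac{10948}{3} \approx 3649.3$)
$- u = \left(-1\right) \frac{10948}{3} = - \frac{10948}{3}$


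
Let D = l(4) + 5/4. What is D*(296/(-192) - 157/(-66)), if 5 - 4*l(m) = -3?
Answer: 2873/1056 ≈ 2.7206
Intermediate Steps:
l(m) = 2 (l(m) = 5/4 - ¼*(-3) = 5/4 + ¾ = 2)
D = 13/4 (D = 2 + 5/4 = 13/4 ≈ 3.2500)
D*(296/(-192) - 157/(-66)) = 13*(296/(-192) - 157/(-66))/4 = 13*(296*(-1/192) - 157*(-1/66))/4 = 13*(-37/24 + 157/66)/4 = (13/4)*(221/264) = 2873/1056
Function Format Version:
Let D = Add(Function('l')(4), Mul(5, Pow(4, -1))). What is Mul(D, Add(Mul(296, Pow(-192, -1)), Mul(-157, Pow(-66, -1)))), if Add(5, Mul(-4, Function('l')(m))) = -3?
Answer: Rational(2873, 1056) ≈ 2.7206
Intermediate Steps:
Function('l')(m) = 2 (Function('l')(m) = Add(Rational(5, 4), Mul(Rational(-1, 4), -3)) = Add(Rational(5, 4), Rational(3, 4)) = 2)
D = Rational(13, 4) (D = Add(2, Mul(5, Pow(4, -1))) = Add(2, Mul(5, Rational(1, 4))) = Add(2, Rational(5, 4)) = Rational(13, 4) ≈ 3.2500)
Mul(D, Add(Mul(296, Pow(-192, -1)), Mul(-157, Pow(-66, -1)))) = Mul(Rational(13, 4), Add(Mul(296, Pow(-192, -1)), Mul(-157, Pow(-66, -1)))) = Mul(Rational(13, 4), Add(Mul(296, Rational(-1, 192)), Mul(-157, Rational(-1, 66)))) = Mul(Rational(13, 4), Add(Rational(-37, 24), Rational(157, 66))) = Mul(Rational(13, 4), Rational(221, 264)) = Rational(2873, 1056)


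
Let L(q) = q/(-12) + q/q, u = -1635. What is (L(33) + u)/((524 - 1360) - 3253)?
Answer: 6547/16356 ≈ 0.40028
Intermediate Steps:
L(q) = 1 - q/12 (L(q) = q*(-1/12) + 1 = -q/12 + 1 = 1 - q/12)
(L(33) + u)/((524 - 1360) - 3253) = ((1 - 1/12*33) - 1635)/((524 - 1360) - 3253) = ((1 - 11/4) - 1635)/(-836 - 3253) = (-7/4 - 1635)/(-4089) = -6547/4*(-1/4089) = 6547/16356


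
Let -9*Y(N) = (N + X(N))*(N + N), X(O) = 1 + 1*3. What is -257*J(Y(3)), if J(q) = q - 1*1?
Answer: 4369/3 ≈ 1456.3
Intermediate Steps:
X(O) = 4 (X(O) = 1 + 3 = 4)
Y(N) = -2*N*(4 + N)/9 (Y(N) = -(N + 4)*(N + N)/9 = -(4 + N)*2*N/9 = -2*N*(4 + N)/9)
J(q) = -1 + q (J(q) = q - 1 = -1 + q)
-257*J(Y(3)) = -257*(-1 - 2/9*3*(4 + 3)) = -257*(-1 - 2/9*3*7) = -257*(-1 - 14/3) = -257*(-17/3) = 4369/3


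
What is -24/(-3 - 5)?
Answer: 3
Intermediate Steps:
-24/(-3 - 5) = -24/(-8) = -24*(-⅛) = 3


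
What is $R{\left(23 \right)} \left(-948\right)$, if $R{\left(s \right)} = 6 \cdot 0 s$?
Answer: $0$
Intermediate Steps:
$R{\left(s \right)} = 0$ ($R{\left(s \right)} = 0 s = 0$)
$R{\left(23 \right)} \left(-948\right) = 0 \left(-948\right) = 0$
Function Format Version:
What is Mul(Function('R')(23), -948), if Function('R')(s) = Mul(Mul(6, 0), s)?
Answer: 0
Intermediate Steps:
Function('R')(s) = 0 (Function('R')(s) = Mul(0, s) = 0)
Mul(Function('R')(23), -948) = Mul(0, -948) = 0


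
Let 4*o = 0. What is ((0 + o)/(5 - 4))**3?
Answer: 0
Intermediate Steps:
o = 0 (o = (1/4)*0 = 0)
((0 + o)/(5 - 4))**3 = ((0 + 0)/(5 - 4))**3 = (0/1)**3 = (0*1)**3 = 0**3 = 0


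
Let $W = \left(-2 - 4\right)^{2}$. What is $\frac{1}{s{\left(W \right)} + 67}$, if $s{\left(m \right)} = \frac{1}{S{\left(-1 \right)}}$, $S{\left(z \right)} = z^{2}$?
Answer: $\frac{1}{68} \approx 0.014706$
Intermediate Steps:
$W = 36$ ($W = \left(-6\right)^{2} = 36$)
$s{\left(m \right)} = 1$ ($s{\left(m \right)} = \frac{1}{\left(-1\right)^{2}} = 1^{-1} = 1$)
$\frac{1}{s{\left(W \right)} + 67} = \frac{1}{1 + 67} = \frac{1}{68}$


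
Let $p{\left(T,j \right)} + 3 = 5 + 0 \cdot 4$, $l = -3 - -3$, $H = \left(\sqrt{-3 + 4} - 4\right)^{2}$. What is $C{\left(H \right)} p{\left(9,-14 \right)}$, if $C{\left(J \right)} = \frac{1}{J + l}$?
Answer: $\frac{2}{9} \approx 0.22222$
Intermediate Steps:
$H = 9$ ($H = \left(\sqrt{1} - 4\right)^{2} = \left(1 - 4\right)^{2} = \left(-3\right)^{2} = 9$)
$l = 0$ ($l = -3 + 3 = 0$)
$C{\left(J \right)} = \frac{1}{J}$ ($C{\left(J \right)} = \frac{1}{J + 0} = \frac{1}{J}$)
$p{\left(T,j \right)} = 2$ ($p{\left(T,j \right)} = -3 + \left(5 + 0 \cdot 4\right) = -3 + \left(5 + 0\right) = -3 + 5 = 2$)
$C{\left(H \right)} p{\left(9,-14 \right)} = \frac{1}{9} \cdot 2 = \frac{2}{9}$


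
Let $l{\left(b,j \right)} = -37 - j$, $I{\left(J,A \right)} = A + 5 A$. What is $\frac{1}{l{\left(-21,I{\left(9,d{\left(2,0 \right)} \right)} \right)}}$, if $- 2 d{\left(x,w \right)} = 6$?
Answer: $- \frac{1}{19} \approx -0.052632$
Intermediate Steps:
$d{\left(x,w \right)} = -3$ ($d{\left(x,w \right)} = \left(- \frac{1}{2}\right) 6 = -3$)
$I{\left(J,A \right)} = 6 A$
$\frac{1}{l{\left(-21,I{\left(9,d{\left(2,0 \right)} \right)} \right)}} = \frac{1}{-37 - 6 \left(-3\right)} = \frac{1}{-37 - -18} = \frac{1}{-37 + 18} = \frac{1}{-19} = - \frac{1}{19}$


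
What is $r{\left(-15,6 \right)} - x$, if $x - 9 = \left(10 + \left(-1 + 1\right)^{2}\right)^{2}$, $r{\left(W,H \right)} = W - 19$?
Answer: $-143$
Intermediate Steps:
$r{\left(W,H \right)} = -19 + W$
$x = 109$ ($x = 9 + \left(10 + \left(-1 + 1\right)^{2}\right)^{2} = 9 + \left(10 + 0^{2}\right)^{2} = 9 + \left(10 + 0\right)^{2} = 9 + 10^{2} = 9 + 100 = 109$)
$r{\left(-15,6 \right)} - x = \left(-19 - 15\right) - 109 = -34 - 109 = -143$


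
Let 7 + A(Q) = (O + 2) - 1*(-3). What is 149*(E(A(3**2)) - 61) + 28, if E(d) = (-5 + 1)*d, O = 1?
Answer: -8465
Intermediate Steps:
A(Q) = -1 (A(Q) = -7 + ((1 + 2) - 1*(-3)) = -7 + (3 + 3) = -7 + 6 = -1)
E(d) = -4*d
149*(E(A(3**2)) - 61) + 28 = 149*(-4*(-1) - 61) + 28 = 149*(4 - 61) + 28 = 149*(-57) + 28 = -8493 + 28 = -8465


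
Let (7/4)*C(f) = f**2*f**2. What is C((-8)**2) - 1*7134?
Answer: 67058926/7 ≈ 9.5798e+6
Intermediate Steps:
C(f) = 4*f**4/7 (C(f) = 4*(f**2*f**2)/7 = 4*f**4/7)
C((-8)**2) - 1*7134 = 4*((-8)**2)**4/7 - 1*7134 = (4/7)*64**4 - 7134 = (4/7)*16777216 - 7134 = 67108864/7 - 7134 = 67058926/7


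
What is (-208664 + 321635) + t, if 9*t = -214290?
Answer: 89161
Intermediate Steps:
t = -23810 (t = (1/9)*(-214290) = -23810)
(-208664 + 321635) + t = (-208664 + 321635) - 23810 = 112971 - 23810 = 89161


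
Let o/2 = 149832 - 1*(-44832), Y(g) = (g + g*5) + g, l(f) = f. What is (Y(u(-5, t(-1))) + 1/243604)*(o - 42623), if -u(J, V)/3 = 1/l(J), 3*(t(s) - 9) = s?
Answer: 354726990949/243604 ≈ 1.4562e+6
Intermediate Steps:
t(s) = 9 + s/3
u(J, V) = -3/J
Y(g) = 7*g (Y(g) = (g + 5*g) + g = 6*g + g = 7*g)
o = 389328 (o = 2*(149832 - 1*(-44832)) = 2*(149832 + 44832) = 2*194664 = 389328)
(Y(u(-5, t(-1))) + 1/243604)*(o - 42623) = (7*(-3/(-5)) + 1/243604)*(389328 - 42623) = (7*(-3*(-⅕)) + 1/243604)*346705 = (7*(⅗) + 1/243604)*346705 = (21/5 + 1/243604)*346705 = (5115689/1218020)*346705 = 354726990949/243604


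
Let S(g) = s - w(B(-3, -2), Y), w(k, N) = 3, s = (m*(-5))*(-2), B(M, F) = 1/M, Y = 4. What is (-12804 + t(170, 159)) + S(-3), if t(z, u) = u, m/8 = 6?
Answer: -12168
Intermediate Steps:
m = 48 (m = 8*6 = 48)
s = 480 (s = (48*(-5))*(-2) = -240*(-2) = 480)
S(g) = 477 (S(g) = 480 - 1*3 = 480 - 3 = 477)
(-12804 + t(170, 159)) + S(-3) = (-12804 + 159) + 477 = -12645 + 477 = -12168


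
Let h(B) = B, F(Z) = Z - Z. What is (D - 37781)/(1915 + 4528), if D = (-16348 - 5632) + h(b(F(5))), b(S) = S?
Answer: -59761/6443 ≈ -9.2753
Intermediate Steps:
F(Z) = 0
D = -21980 (D = (-16348 - 5632) + 0 = -21980 + 0 = -21980)
(D - 37781)/(1915 + 4528) = (-21980 - 37781)/(1915 + 4528) = -59761/6443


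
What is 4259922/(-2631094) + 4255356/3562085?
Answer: -1988981308953/4686090235495 ≈ -0.42444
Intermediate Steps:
4259922/(-2631094) + 4255356/3562085 = 4259922*(-1/2631094) + 4255356*(1/3562085) = -2129961/1315547 + 4255356/3562085 = -1988981308953/4686090235495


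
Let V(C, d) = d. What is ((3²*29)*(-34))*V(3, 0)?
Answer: 0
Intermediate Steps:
((3²*29)*(-34))*V(3, 0) = ((3²*29)*(-34))*0 = ((9*29)*(-34))*0 = (261*(-34))*0 = -8874*0 = 0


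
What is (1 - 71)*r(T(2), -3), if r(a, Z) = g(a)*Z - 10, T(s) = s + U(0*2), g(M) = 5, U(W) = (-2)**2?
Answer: 1750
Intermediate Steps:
U(W) = 4
T(s) = 4 + s (T(s) = s + 4 = 4 + s)
r(a, Z) = -10 + 5*Z (r(a, Z) = 5*Z - 10 = -10 + 5*Z)
(1 - 71)*r(T(2), -3) = (1 - 71)*(-10 + 5*(-3)) = -70*(-10 - 15) = -70*(-25) = 1750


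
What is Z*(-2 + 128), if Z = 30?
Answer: 3780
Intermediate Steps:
Z*(-2 + 128) = 30*(-2 + 128) = 30*126 = 3780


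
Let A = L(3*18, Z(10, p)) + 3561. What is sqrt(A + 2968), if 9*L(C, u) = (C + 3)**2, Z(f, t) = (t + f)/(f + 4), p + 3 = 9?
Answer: sqrt(6890) ≈ 83.006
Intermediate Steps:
p = 6 (p = -3 + 9 = 6)
Z(f, t) = (f + t)/(4 + f)
L(C, u) = (3 + C)**2/9 (L(C, u) = (C + 3)**2/9 = (3 + C)**2/9)
A = 3922 (A = (3 + 3*18)**2/9 + 3561 = (3 + 54)**2/9 + 3561 = (1/9)*57**2 + 3561 = (1/9)*3249 + 3561 = 361 + 3561 = 3922)
sqrt(A + 2968) = sqrt(3922 + 2968) = sqrt(6890)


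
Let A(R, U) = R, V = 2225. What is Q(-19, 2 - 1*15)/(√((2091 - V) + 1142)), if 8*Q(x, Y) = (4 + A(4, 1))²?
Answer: 2*√7/21 ≈ 0.25198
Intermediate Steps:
Q(x, Y) = 8 (Q(x, Y) = (4 + 4)²/8 = (⅛)*8² = (⅛)*64 = 8)
Q(-19, 2 - 1*15)/(√((2091 - V) + 1142)) = 8/(√((2091 - 1*2225) + 1142)) = 8/(√((2091 - 2225) + 1142)) = 8/(√(-134 + 1142)) = 8/(√1008) = 8/((12*√7)) = 8*(√7/84) = 2*√7/21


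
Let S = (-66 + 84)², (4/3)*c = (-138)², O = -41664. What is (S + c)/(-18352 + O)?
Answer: -14607/60016 ≈ -0.24339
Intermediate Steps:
c = 14283 (c = (¾)*(-138)² = (¾)*19044 = 14283)
S = 324 (S = 18² = 324)
(S + c)/(-18352 + O) = (324 + 14283)/(-18352 - 41664) = 14607/(-60016) = 14607*(-1/60016) = -14607/60016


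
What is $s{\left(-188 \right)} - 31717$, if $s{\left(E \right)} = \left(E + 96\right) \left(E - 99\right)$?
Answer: $-5313$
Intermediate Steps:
$s{\left(E \right)} = \left(-99 + E\right) \left(96 + E\right)$ ($s{\left(E \right)} = \left(96 + E\right) \left(-99 + E\right) = \left(-99 + E\right) \left(96 + E\right)$)
$s{\left(-188 \right)} - 31717 = \left(-9504 + \left(-188\right)^{2} - -564\right) - 31717 = \left(-9504 + 35344 + 564\right) - 31717 = 26404 - 31717 = -5313$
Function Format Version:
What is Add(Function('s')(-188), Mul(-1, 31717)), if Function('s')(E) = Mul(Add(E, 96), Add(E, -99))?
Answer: -5313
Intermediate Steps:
Function('s')(E) = Mul(Add(-99, E), Add(96, E)) (Function('s')(E) = Mul(Add(96, E), Add(-99, E)) = Mul(Add(-99, E), Add(96, E)))
Add(Function('s')(-188), Mul(-1, 31717)) = Add(Add(-9504, Pow(-188, 2), Mul(-3, -188)), Mul(-1, 31717)) = Add(Add(-9504, 35344, 564), -31717) = Add(26404, -31717) = -5313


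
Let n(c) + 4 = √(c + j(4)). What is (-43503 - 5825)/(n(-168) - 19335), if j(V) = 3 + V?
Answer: 476977096/186998541 + 24664*I*√161/186998541 ≈ 2.5507 + 0.0016735*I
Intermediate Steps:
n(c) = -4 + √(7 + c) (n(c) = -4 + √(c + (3 + 4)) = -4 + √(c + 7) = -4 + √(7 + c))
(-43503 - 5825)/(n(-168) - 19335) = (-43503 - 5825)/((-4 + √(7 - 168)) - 19335) = -49328/((-4 + √(-161)) - 19335) = -49328/((-4 + I*√161) - 19335) = -49328/(-19339 + I*√161)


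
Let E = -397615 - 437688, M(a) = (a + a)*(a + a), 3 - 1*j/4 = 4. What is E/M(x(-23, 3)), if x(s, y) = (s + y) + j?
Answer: -835303/2304 ≈ -362.54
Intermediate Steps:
j = -4 (j = 12 - 4*4 = 12 - 16 = -4)
x(s, y) = -4 + s + y (x(s, y) = (s + y) - 4 = -4 + s + y)
M(a) = 4*a² (M(a) = (2*a)*(2*a) = 4*a²)
E = -835303
E/M(x(-23, 3)) = -835303*1/(4*(-4 - 23 + 3)²) = -835303/(4*(-24)²) = -835303/(4*576) = -835303/2304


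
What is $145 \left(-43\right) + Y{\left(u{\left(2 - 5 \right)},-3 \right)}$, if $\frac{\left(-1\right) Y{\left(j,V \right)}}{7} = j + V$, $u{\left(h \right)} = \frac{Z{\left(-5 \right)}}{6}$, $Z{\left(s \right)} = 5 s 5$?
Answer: $- \frac{36409}{6} \approx -6068.2$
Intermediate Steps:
$Z{\left(s \right)} = 25 s$
$u{\left(h \right)} = - \frac{125}{6}$ ($u{\left(h \right)} = \frac{25 \left(-5\right)}{6} = \left(-125\right) \frac{1}{6} = - \frac{125}{6}$)
$Y{\left(j,V \right)} = - 7 V - 7 j$ ($Y{\left(j,V \right)} = - 7 \left(j + V\right) = - 7 \left(V + j\right) = - 7 V - 7 j$)
$145 \left(-43\right) + Y{\left(u{\left(2 - 5 \right)},-3 \right)} = 145 \left(-43\right) - - \frac{1001}{6} = -6235 + \left(21 + \frac{875}{6}\right) = -6235 + \frac{1001}{6} = - \frac{36409}{6}$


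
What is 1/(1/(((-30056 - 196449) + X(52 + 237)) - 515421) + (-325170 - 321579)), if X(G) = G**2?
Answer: -658405/425822775346 ≈ -1.5462e-6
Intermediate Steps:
1/(1/(((-30056 - 196449) + X(52 + 237)) - 515421) + (-325170 - 321579)) = 1/(1/(((-30056 - 196449) + (52 + 237)**2) - 515421) + (-325170 - 321579)) = 1/(1/((-226505 + 289**2) - 515421) - 646749) = 1/(1/((-226505 + 83521) - 515421) - 646749) = 1/(1/(-142984 - 515421) - 646749) = 1/(1/(-658405) - 646749) = 1/(-1/658405 - 646749) = 1/(-425822775346/658405) = -658405/425822775346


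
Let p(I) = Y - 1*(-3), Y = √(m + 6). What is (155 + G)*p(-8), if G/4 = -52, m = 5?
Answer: -159 - 53*√11 ≈ -334.78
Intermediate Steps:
Y = √11 (Y = √(5 + 6) = √11 ≈ 3.3166)
p(I) = 3 + √11 (p(I) = √11 - 1*(-3) = √11 + 3 = 3 + √11)
G = -208 (G = 4*(-52) = -208)
(155 + G)*p(-8) = (155 - 208)*(3 + √11) = -53*(3 + √11) = -159 - 53*√11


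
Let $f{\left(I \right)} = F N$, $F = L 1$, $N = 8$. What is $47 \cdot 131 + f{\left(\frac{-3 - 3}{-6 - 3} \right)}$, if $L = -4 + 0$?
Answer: $6125$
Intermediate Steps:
$L = -4$
$F = -4$ ($F = \left(-4\right) 1 = -4$)
$f{\left(I \right)} = -32$ ($f{\left(I \right)} = \left(-4\right) 8 = -32$)
$47 \cdot 131 + f{\left(\frac{-3 - 3}{-6 - 3} \right)} = 47 \cdot 131 - 32 = 6157 - 32 = 6125$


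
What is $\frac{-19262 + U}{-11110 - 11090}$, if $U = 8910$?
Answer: $\frac{1294}{2775} \approx 0.46631$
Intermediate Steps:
$\frac{-19262 + U}{-11110 - 11090} = \frac{-19262 + 8910}{-11110 - 11090} = - \frac{10352}{-22200} = \left(-10352\right) \left(- \frac{1}{22200}\right) = \frac{1294}{2775}$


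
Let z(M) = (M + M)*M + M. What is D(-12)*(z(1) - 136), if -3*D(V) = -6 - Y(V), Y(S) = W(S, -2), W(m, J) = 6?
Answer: -532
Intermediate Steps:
Y(S) = 6
z(M) = M + 2*M² (z(M) = (2*M)*M + M = 2*M² + M = M + 2*M²)
D(V) = 4 (D(V) = -(-6 - 1*6)/3 = -(-6 - 6)/3 = -⅓*(-12) = 4)
D(-12)*(z(1) - 136) = 4*(1*(1 + 2*1) - 136) = 4*(1*(1 + 2) - 136) = 4*(1*3 - 136) = 4*(3 - 136) = 4*(-133) = -532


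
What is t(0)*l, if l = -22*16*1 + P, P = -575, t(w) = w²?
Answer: 0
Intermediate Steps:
l = -927 (l = -22*16*1 - 575 = -352*1 - 575 = -352 - 575 = -927)
t(0)*l = 0²*(-927) = 0*(-927) = 0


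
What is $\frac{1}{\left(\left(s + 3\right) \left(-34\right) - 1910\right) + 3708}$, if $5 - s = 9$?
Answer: $\frac{1}{1832} \approx 0.00054585$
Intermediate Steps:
$s = -4$ ($s = 5 - 9 = -4$)
$\frac{1}{\left(\left(s + 3\right) \left(-34\right) - 1910\right) + 3708} = \frac{1}{\left(\left(-4 + 3\right) \left(-34\right) - 1910\right) + 3708} = \frac{1}{\left(\left(-1\right) \left(-34\right) - 1910\right) + 3708} = \frac{1}{\left(34 - 1910\right) + 3708} = \frac{1}{-1876 + 3708} = \frac{1}{1832}$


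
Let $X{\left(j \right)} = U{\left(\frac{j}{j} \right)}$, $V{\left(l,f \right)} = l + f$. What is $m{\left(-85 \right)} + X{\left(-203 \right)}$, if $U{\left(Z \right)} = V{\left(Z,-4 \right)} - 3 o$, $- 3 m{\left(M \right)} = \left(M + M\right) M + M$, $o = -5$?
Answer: $- \frac{14329}{3} \approx -4776.3$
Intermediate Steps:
$m{\left(M \right)} = - \frac{2 M^{2}}{3} - \frac{M}{3}$ ($m{\left(M \right)} = - \frac{\left(M + M\right) M + M}{3} = - \frac{2 M M + M}{3} = - \frac{2 M^{2} + M}{3} = - \frac{M + 2 M^{2}}{3} = - \frac{2 M^{2}}{3} - \frac{M}{3}$)
$V{\left(l,f \right)} = f + l$
$U{\left(Z \right)} = 11 + Z$ ($U{\left(Z \right)} = \left(-4 + Z\right) - -15 = \left(-4 + Z\right) + 15 = 11 + Z$)
$X{\left(j \right)} = 12$ ($X{\left(j \right)} = 11 + \frac{j}{j} = 11 + 1 = 12$)
$m{\left(-85 \right)} + X{\left(-203 \right)} = \left(- \frac{1}{3}\right) \left(-85\right) \left(1 + 2 \left(-85\right)\right) + 12 = \left(- \frac{1}{3}\right) \left(-85\right) \left(1 - 170\right) + 12 = \left(- \frac{1}{3}\right) \left(-85\right) \left(-169\right) + 12 = - \frac{14365}{3} + 12 = - \frac{14329}{3}$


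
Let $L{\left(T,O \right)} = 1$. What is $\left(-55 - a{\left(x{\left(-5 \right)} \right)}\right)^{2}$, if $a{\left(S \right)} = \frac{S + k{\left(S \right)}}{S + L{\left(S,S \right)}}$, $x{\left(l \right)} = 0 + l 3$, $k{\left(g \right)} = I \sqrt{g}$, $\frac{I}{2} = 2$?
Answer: $\frac{615985}{196} - \frac{1570 i \sqrt{15}}{49} \approx 3142.8 - 124.09 i$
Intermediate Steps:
$I = 4$ ($I = 2 \cdot 2 = 4$)
$k{\left(g \right)} = 4 \sqrt{g}$
$x{\left(l \right)} = 3 l$ ($x{\left(l \right)} = 0 + 3 l = 3 l$)
$a{\left(S \right)} = \frac{S + 4 \sqrt{S}}{1 + S}$ ($a{\left(S \right)} = \frac{S + 4 \sqrt{S}}{S + 1} = \frac{S + 4 \sqrt{S}}{1 + S}$)
$\left(-55 - a{\left(x{\left(-5 \right)} \right)}\right)^{2} = \left(-55 - \frac{3 \left(-5\right) + 4 \sqrt{3 \left(-5\right)}}{1 + 3 \left(-5\right)}\right)^{2} = \left(-55 - \frac{-15 + 4 \sqrt{-15}}{1 - 15}\right)^{2} = \left(-55 - \frac{-15 + 4 i \sqrt{15}}{-14}\right)^{2} = \left(-55 - - \frac{-15 + 4 i \sqrt{15}}{14}\right)^{2} = \left(-55 - \left(\frac{15}{14} - \frac{2 i \sqrt{15}}{7}\right)\right)^{2} = \left(- \frac{785}{14} + \frac{2 i \sqrt{15}}{7}\right)^{2}$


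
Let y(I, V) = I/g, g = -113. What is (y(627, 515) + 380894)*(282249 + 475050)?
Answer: 32594448093105/113 ≈ 2.8845e+11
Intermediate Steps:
y(I, V) = -I/113 (y(I, V) = I/(-113) = I*(-1/113) = -I/113)
(y(627, 515) + 380894)*(282249 + 475050) = (-1/113*627 + 380894)*(282249 + 475050) = (-627/113 + 380894)*757299 = (43040395/113)*757299 = 32594448093105/113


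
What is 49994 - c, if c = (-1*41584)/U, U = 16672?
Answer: 52096347/1042 ≈ 49997.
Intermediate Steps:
c = -2599/1042 (c = -1*41584/16672 = -41584*1/16672 = -2599/1042 ≈ -2.4942)
49994 - c = 49994 - 1*(-2599/1042) = 49994 + 2599/1042 = 52096347/1042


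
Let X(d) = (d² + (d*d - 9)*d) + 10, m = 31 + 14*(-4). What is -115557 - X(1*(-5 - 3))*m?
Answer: -124707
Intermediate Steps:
m = -25 (m = 31 - 56 = -25)
X(d) = 10 + d² + d*(-9 + d²) (X(d) = (d² + (d² - 9)*d) + 10 = (d² + (-9 + d²)*d) + 10 = (d² + d*(-9 + d²)) + 10 = 10 + d² + d*(-9 + d²))
-115557 - X(1*(-5 - 3))*m = -115557 - (10 + (1*(-5 - 3))² + (1*(-5 - 3))³ - 9*(-5 - 3))*(-25) = -115557 - (10 + (1*(-8))² + (1*(-8))³ - 9*(-8))*(-25) = -115557 - (10 + (-8)² + (-8)³ - 9*(-8))*(-25) = -115557 - (10 + 64 - 512 + 72)*(-25) = -115557 - (-366)*(-25) = -115557 - 1*9150 = -115557 - 9150 = -124707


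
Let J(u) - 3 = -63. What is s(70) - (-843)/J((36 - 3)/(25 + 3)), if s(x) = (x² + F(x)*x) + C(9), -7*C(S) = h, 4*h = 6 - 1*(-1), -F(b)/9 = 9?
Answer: -7843/10 ≈ -784.30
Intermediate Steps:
F(b) = -81 (F(b) = -9*9 = -81)
h = 7/4 (h = (6 - 1*(-1))/4 = (6 + 1)/4 = (¼)*7 = 7/4 ≈ 1.7500)
J(u) = -60 (J(u) = 3 - 63 = -60)
C(S) = -¼ (C(S) = -⅐*7/4 = -¼)
s(x) = -¼ + x² - 81*x (s(x) = (x² - 81*x) - ¼ = -¼ + x² - 81*x)
s(70) - (-843)/J((36 - 3)/(25 + 3)) = (-¼ + 70² - 81*70) - (-843)/(-60) = (-¼ + 4900 - 5670) - (-843)*(-1)/60 = -3081/4 - 1*281/20 = -3081/4 - 281/20 = -7843/10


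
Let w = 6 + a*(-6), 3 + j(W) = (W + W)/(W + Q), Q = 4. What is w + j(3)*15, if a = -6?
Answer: 69/7 ≈ 9.8571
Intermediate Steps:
j(W) = -3 + 2*W/(4 + W) (j(W) = -3 + (W + W)/(W + 4) = -3 + (2*W)/(4 + W) = -3 + 2*W/(4 + W))
w = 42 (w = 6 - 6*(-6) = 6 + 36 = 42)
w + j(3)*15 = 42 + ((-12 - 1*3)/(4 + 3))*15 = 42 + ((-12 - 3)/7)*15 = 42 + ((⅐)*(-15))*15 = 42 - 15/7*15 = 42 - 225/7 = 69/7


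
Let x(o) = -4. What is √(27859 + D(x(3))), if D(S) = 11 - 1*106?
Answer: 2*√6941 ≈ 166.63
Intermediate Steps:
D(S) = -95 (D(S) = 11 - 106 = -95)
√(27859 + D(x(3))) = √(27859 - 95) = √27764 = 2*√6941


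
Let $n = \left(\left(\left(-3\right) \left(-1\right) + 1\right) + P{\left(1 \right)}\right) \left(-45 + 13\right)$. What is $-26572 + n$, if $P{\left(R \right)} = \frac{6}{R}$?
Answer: $-26892$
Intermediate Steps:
$n = -320$ ($n = \left(\left(\left(-3\right) \left(-1\right) + 1\right) + \frac{6}{1}\right) \left(-45 + 13\right) = \left(\left(3 + 1\right) + 6 \cdot 1\right) \left(-32\right) = \left(4 + 6\right) \left(-32\right) = 10 \left(-32\right) = -320$)
$-26572 + n = -26572 - 320 = -26892$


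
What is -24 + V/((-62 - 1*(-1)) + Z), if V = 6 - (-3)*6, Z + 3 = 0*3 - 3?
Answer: -1632/67 ≈ -24.358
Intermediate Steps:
Z = -6 (Z = -3 + (0*3 - 3) = -3 + (0 - 3) = -3 - 3 = -6)
V = 24 (V = 6 - 3*(-6) = 6 + 18 = 24)
-24 + V/((-62 - 1*(-1)) + Z) = -24 + 24/((-62 - 1*(-1)) - 6) = -24 + 24/((-62 + 1) - 6) = -24 + 24/(-61 - 6) = -24 + 24/(-67) = -24 - 1/67*24 = -24 - 24/67 = -1632/67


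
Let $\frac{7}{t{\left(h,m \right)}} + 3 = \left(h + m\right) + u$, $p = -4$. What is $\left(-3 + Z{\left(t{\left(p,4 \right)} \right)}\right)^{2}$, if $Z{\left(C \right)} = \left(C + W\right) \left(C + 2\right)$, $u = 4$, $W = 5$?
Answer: $11025$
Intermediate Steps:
$t{\left(h,m \right)} = \frac{7}{1 + h + m}$ ($t{\left(h,m \right)} = \frac{7}{-3 + \left(\left(h + m\right) + 4\right)} = \frac{7}{-3 + \left(4 + h + m\right)} = \frac{7}{1 + h + m}$)
$Z{\left(C \right)} = \left(2 + C\right) \left(5 + C\right)$ ($Z{\left(C \right)} = \left(C + 5\right) \left(C + 2\right) = \left(5 + C\right) \left(2 + C\right) = \left(2 + C\right) \left(5 + C\right)$)
$\left(-3 + Z{\left(t{\left(p,4 \right)} \right)}\right)^{2} = \left(-3 + \left(10 + \left(\frac{7}{1 - 4 + 4}\right)^{2} + 7 \frac{7}{1 - 4 + 4}\right)\right)^{2} = \left(-3 + \left(10 + \left(\frac{7}{1}\right)^{2} + 7 \cdot \frac{7}{1}\right)\right)^{2} = \left(-3 + \left(10 + \left(7 \cdot 1\right)^{2} + 7 \cdot 7 \cdot 1\right)\right)^{2} = \left(-3 + \left(10 + 7^{2} + 7 \cdot 7\right)\right)^{2} = \left(-3 + \left(10 + 49 + 49\right)\right)^{2} = \left(-3 + 108\right)^{2} = 105^{2} = 11025$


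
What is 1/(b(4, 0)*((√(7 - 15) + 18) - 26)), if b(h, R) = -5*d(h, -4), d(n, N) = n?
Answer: 1/180 + I*√2/720 ≈ 0.0055556 + 0.0019642*I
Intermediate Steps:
b(h, R) = -5*h
1/(b(4, 0)*((√(7 - 15) + 18) - 26)) = 1/((-5*4)*((√(7 - 15) + 18) - 26)) = 1/(-20*((√(-8) + 18) - 26)) = 1/(-20*((2*I*√2 + 18) - 26)) = 1/(-20*((18 + 2*I*√2) - 26)) = 1/(-20*(-8 + 2*I*√2)) = 1/(160 - 40*I*√2)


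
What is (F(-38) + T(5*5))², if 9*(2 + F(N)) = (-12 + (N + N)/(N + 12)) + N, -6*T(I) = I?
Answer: 790321/6084 ≈ 129.90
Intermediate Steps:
T(I) = -I/6
F(N) = -10/3 + N/9 + 2*N/(9*(12 + N)) (F(N) = -2 + ((-12 + (N + N)/(N + 12)) + N)/9 = -2 + ((-12 + (2*N)/(12 + N)) + N)/9 = -2 + ((-12 + 2*N/(12 + N)) + N)/9 = -2 + (-12 + N + 2*N/(12 + N))/9 = -2 + (-4/3 + N/9 + 2*N/(9*(12 + N))) = -10/3 + N/9 + 2*N/(9*(12 + N)))
(F(-38) + T(5*5))² = ((-360 + (-38)² - 16*(-38))/(9*(12 - 38)) - 5*5/6)² = ((⅑)*(-360 + 1444 + 608)/(-26) - ⅙*25)² = ((⅑)*(-1/26)*1692 - 25/6)² = (-94/13 - 25/6)² = (-889/78)² = 790321/6084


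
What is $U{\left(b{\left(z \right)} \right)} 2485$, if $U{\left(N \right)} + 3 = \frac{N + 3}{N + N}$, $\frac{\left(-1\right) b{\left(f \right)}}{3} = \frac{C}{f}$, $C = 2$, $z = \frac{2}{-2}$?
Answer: $- \frac{22365}{4} \approx -5591.3$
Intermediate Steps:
$z = -1$ ($z = 2 \left(- \frac{1}{2}\right) = -1$)
$b{\left(f \right)} = - \frac{6}{f}$ ($b{\left(f \right)} = - 3 \frac{2}{f} = - \frac{6}{f}$)
$U{\left(N \right)} = -3 + \frac{3 + N}{2 N}$ ($U{\left(N \right)} = -3 + \frac{N + 3}{N + N} = -3 + \frac{3 + N}{2 N}$)
$U{\left(b{\left(z \right)} \right)} 2485 = \frac{3 - 5 \left(- \frac{6}{-1}\right)}{2 \left(- \frac{6}{-1}\right)} 2485 = \frac{3 - 5 \left(\left(-6\right) \left(-1\right)\right)}{2 \left(\left(-6\right) \left(-1\right)\right)} 2485 = \frac{3 - 30}{2 \cdot 6} \cdot 2485 = \frac{1}{2} \cdot \frac{1}{6} \left(3 - 30\right) 2485 = \frac{1}{2} \cdot \frac{1}{6} \left(-27\right) 2485 = \left(- \frac{9}{4}\right) 2485 = - \frac{22365}{4}$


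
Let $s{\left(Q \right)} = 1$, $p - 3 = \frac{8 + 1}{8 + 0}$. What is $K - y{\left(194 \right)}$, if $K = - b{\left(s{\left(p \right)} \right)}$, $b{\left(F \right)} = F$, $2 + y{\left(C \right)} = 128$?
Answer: $-127$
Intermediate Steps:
$y{\left(C \right)} = 126$ ($y{\left(C \right)} = -2 + 128 = 126$)
$p = \frac{33}{8}$ ($p = 3 + \frac{8 + 1}{8 + 0} = 3 + \frac{9}{8} = \frac{33}{8} \approx 4.125$)
$K = -1$ ($K = \left(-1\right) 1 = -1$)
$K - y{\left(194 \right)} = -1 - 126 = -127$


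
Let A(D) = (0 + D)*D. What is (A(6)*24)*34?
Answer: 29376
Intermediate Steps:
A(D) = D² (A(D) = D*D = D²)
(A(6)*24)*34 = (6²*24)*34 = (36*24)*34 = 864*34 = 29376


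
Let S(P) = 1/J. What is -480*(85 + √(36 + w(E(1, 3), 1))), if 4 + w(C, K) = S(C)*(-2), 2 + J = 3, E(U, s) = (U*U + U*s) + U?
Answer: -40800 - 480*√30 ≈ -43429.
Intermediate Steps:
E(U, s) = U + U² + U*s (E(U, s) = (U² + U*s) + U = U + U² + U*s)
J = 1 (J = -2 + 3 = 1)
S(P) = 1 (S(P) = 1/1 = 1*1 = 1)
w(C, K) = -6 (w(C, K) = -4 + 1*(-2) = -4 - 2 = -6)
-480*(85 + √(36 + w(E(1, 3), 1))) = -480*(85 + √(36 - 6)) = -480*(85 + √30) = -40800 - 480*√30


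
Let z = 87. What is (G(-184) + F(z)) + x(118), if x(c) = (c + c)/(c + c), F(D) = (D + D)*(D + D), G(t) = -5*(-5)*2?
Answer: 30327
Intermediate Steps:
G(t) = 50 (G(t) = 25*2 = 50)
F(D) = 4*D² (F(D) = (2*D)*(2*D) = 4*D²)
x(c) = 1 (x(c) = (2*c)/((2*c)) = (2*c)*(1/(2*c)) = 1)
(G(-184) + F(z)) + x(118) = (50 + 4*87²) + 1 = (50 + 4*7569) + 1 = (50 + 30276) + 1 = 30326 + 1 = 30327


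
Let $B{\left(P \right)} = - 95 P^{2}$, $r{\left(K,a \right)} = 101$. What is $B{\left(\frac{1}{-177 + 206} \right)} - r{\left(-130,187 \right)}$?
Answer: $- \frac{85036}{841} \approx -101.11$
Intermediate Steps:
$B{\left(\frac{1}{-177 + 206} \right)} - r{\left(-130,187 \right)} = - 95 \left(\frac{1}{-177 + 206}\right)^{2} - 101 = - 95 \left(\frac{1}{29}\right)^{2} - 101 = - \frac{95}{841} - 101 = - \frac{85036}{841}$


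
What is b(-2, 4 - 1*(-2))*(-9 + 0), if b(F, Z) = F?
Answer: 18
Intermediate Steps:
b(-2, 4 - 1*(-2))*(-9 + 0) = -2*(-9 + 0) = -2*(-9) = 18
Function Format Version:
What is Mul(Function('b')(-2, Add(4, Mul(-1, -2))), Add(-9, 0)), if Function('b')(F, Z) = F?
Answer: 18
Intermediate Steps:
Mul(Function('b')(-2, Add(4, Mul(-1, -2))), Add(-9, 0)) = Mul(-2, Add(-9, 0)) = Mul(-2, -9) = 18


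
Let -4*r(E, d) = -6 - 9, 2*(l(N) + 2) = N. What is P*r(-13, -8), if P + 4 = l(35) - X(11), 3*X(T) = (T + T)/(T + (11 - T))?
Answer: 325/8 ≈ 40.625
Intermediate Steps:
X(T) = 2*T/33 (X(T) = ((T + T)/(T + (11 - T)))/3 = ((2*T)/11)/3 = ((2*T)*(1/11))/3 = (2*T/11)/3 = 2*T/33)
l(N) = -2 + N/2
r(E, d) = 15/4 (r(E, d) = -(-6 - 9)/4 = -¼*(-15) = 15/4)
P = 65/6 (P = -4 + ((-2 + (½)*35) - 2*11/33) = -4 + ((-2 + 35/2) - 1*⅔) = -4 + (31/2 - ⅔) = -4 + 89/6 = 65/6 ≈ 10.833)
P*r(-13, -8) = (65/6)*(15/4) = 325/8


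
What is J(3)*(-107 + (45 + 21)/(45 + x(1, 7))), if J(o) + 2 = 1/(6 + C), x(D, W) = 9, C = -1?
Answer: 952/5 ≈ 190.40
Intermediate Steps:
J(o) = -9/5 (J(o) = -2 + 1/(6 - 1) = -2 + 1/5 = -2 + ⅕ = -9/5)
J(3)*(-107 + (45 + 21)/(45 + x(1, 7))) = -9*(-107 + (45 + 21)/(45 + 9))/5 = -9*(-107 + 66/54)/5 = -9*(-107 + 66*(1/54))/5 = -9*(-107 + 11/9)/5 = -9/5*(-952/9) = 952/5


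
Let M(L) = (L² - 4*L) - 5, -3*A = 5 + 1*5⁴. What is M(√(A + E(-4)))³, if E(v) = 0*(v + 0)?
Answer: -7771175 - 541260*I*√210 ≈ -7.7712e+6 - 7.8436e+6*I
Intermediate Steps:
E(v) = 0 (E(v) = 0*v = 0)
A = -210 (A = -(5 + 1*5⁴)/3 = -(5 + 1*625)/3 = -(5 + 625)/3 = -⅓*630 = -210)
M(L) = -5 + L² - 4*L
M(√(A + E(-4)))³ = (-5 + (√(-210 + 0))² - 4*√(-210 + 0))³ = (-5 + (√(-210))² - 4*I*√210)³ = (-5 + (I*√210)² - 4*I*√210)³ = (-5 - 210 - 4*I*√210)³ = (-215 - 4*I*√210)³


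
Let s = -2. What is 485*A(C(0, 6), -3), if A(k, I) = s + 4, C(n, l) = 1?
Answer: 970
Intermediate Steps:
A(k, I) = 2 (A(k, I) = -2 + 4 = 2)
485*A(C(0, 6), -3) = 485*2 = 970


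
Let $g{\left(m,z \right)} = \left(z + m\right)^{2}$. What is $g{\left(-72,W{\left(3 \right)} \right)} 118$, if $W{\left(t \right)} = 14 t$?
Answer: $106200$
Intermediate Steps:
$g{\left(m,z \right)} = \left(m + z\right)^{2}$
$g{\left(-72,W{\left(3 \right)} \right)} 118 = \left(-72 + 14 \cdot 3\right)^{2} \cdot 118 = \left(-72 + 42\right)^{2} \cdot 118 = \left(-30\right)^{2} \cdot 118 = 900 \cdot 118 = 106200$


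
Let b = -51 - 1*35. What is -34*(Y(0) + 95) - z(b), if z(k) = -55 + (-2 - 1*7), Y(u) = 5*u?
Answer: -3166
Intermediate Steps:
b = -86 (b = -51 - 35 = -86)
z(k) = -64 (z(k) = -55 + (-2 - 7) = -55 - 9 = -64)
-34*(Y(0) + 95) - z(b) = -34*(5*0 + 95) - 1*(-64) = -34*(0 + 95) + 64 = -34*95 + 64 = -3230 + 64 = -3166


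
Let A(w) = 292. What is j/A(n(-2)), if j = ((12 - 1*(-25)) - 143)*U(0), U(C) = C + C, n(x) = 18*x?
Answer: 0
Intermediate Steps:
U(C) = 2*C
j = 0 (j = ((12 - 1*(-25)) - 143)*(2*0) = ((12 + 25) - 143)*0 = (37 - 143)*0 = -106*0 = 0)
j/A(n(-2)) = 0/292 = 0*(1/292) = 0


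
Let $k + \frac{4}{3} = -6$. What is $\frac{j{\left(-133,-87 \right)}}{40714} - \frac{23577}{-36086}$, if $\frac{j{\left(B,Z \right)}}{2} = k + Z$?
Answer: $\frac{1429658629}{2203808106} \approx 0.64872$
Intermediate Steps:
$k = - \frac{22}{3}$ ($k = - \frac{4}{3} - 6 = - \frac{22}{3} \approx -7.3333$)
$j{\left(B,Z \right)} = - \frac{44}{3} + 2 Z$ ($j{\left(B,Z \right)} = 2 \left(- \frac{22}{3} + Z\right) = - \frac{44}{3} + 2 Z$)
$\frac{j{\left(-133,-87 \right)}}{40714} - \frac{23577}{-36086} = \frac{- \frac{44}{3} + 2 \left(-87\right)}{40714} - \frac{23577}{-36086} = \left(- \frac{44}{3} - 174\right) \frac{1}{40714} - - \frac{23577}{36086} = \left(- \frac{566}{3}\right) \frac{1}{40714} + \frac{23577}{36086} = - \frac{283}{61071} + \frac{23577}{36086} = \frac{1429658629}{2203808106}$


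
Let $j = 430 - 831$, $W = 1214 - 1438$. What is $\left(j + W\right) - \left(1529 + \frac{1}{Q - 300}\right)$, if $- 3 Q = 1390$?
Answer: $- \frac{4932657}{2290} \approx -2154.0$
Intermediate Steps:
$W = -224$ ($W = 1214 - 1438 = -224$)
$Q = - \frac{1390}{3}$ ($Q = \left(- \frac{1}{3}\right) 1390 = - \frac{1390}{3} \approx -463.33$)
$j = -401$
$\left(j + W\right) - \left(1529 + \frac{1}{Q - 300}\right) = \left(-401 - 224\right) - \left(1529 + \frac{1}{- \frac{1390}{3} - 300}\right) = -625 - \frac{3501407}{2290} = - \frac{4932657}{2290}$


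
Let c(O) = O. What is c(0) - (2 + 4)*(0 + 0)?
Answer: 0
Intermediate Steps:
c(0) - (2 + 4)*(0 + 0) = 0 - (2 + 4)*(0 + 0) = 0 - 6*0 = 0 - 1*0 = 0 + 0 = 0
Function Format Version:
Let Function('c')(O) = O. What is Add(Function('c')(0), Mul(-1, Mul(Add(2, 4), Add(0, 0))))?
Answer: 0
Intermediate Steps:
Add(Function('c')(0), Mul(-1, Mul(Add(2, 4), Add(0, 0)))) = Add(0, Mul(-1, Mul(Add(2, 4), Add(0, 0)))) = Add(0, Mul(-1, Mul(6, 0))) = Add(0, Mul(-1, 0)) = Add(0, 0) = 0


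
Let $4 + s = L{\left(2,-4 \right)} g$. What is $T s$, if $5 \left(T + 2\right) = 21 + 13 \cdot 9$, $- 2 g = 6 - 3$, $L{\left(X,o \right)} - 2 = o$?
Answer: $- \frac{128}{5} \approx -25.6$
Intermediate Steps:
$L{\left(X,o \right)} = 2 + o$
$g = - \frac{3}{2}$ ($g = - \frac{6 - 3}{2} = \left(- \frac{1}{2}\right) 3 = - \frac{3}{2} \approx -1.5$)
$T = \frac{128}{5}$ ($T = -2 + \frac{21 + 13 \cdot 9}{5} = -2 + \frac{21 + 117}{5} = -2 + \frac{1}{5} \cdot 138 = -2 + \frac{138}{5} = \frac{128}{5} \approx 25.6$)
$s = -1$ ($s = -4 + \left(2 - 4\right) \left(- \frac{3}{2}\right) = -4 - -3 = -4 + 3 = -1$)
$T s = \frac{128}{5} \left(-1\right) = - \frac{128}{5}$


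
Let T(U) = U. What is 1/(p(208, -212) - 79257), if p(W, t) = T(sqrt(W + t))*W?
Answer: -79257/6281845105 - 416*I/6281845105 ≈ -1.2617e-5 - 6.6223e-8*I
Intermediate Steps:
p(W, t) = W*sqrt(W + t) (p(W, t) = sqrt(W + t)*W = W*sqrt(W + t))
1/(p(208, -212) - 79257) = 1/(208*sqrt(208 - 212) - 79257) = 1/(208*sqrt(-4) - 79257) = 1/(208*(2*I) - 79257) = 1/(416*I - 79257) = 1/(-79257 + 416*I) = (-79257 - 416*I)/6281845105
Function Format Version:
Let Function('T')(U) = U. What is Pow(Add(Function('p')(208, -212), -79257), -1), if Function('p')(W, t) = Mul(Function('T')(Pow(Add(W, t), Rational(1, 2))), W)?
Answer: Add(Rational(-79257, 6281845105), Mul(Rational(-416, 6281845105), I)) ≈ Add(-1.2617e-5, Mul(-6.6223e-8, I))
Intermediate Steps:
Function('p')(W, t) = Mul(W, Pow(Add(W, t), Rational(1, 2))) (Function('p')(W, t) = Mul(Pow(Add(W, t), Rational(1, 2)), W) = Mul(W, Pow(Add(W, t), Rational(1, 2))))
Pow(Add(Function('p')(208, -212), -79257), -1) = Pow(Add(Mul(208, Pow(Add(208, -212), Rational(1, 2))), -79257), -1) = Pow(Add(Mul(208, Pow(-4, Rational(1, 2))), -79257), -1) = Pow(Add(Mul(208, Mul(2, I)), -79257), -1) = Pow(Add(Mul(416, I), -79257), -1) = Pow(Add(-79257, Mul(416, I)), -1) = Mul(Rational(1, 6281845105), Add(-79257, Mul(-416, I)))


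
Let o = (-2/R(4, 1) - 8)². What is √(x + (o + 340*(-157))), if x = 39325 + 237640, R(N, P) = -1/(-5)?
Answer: √223909 ≈ 473.19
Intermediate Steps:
R(N, P) = ⅕ (R(N, P) = -1*(-⅕) = ⅕)
o = 324 (o = (-2/⅕ - 8)² = (-2*5 - 8)² = (-10 - 8)² = (-18)² = 324)
x = 276965
√(x + (o + 340*(-157))) = √(276965 + (324 + 340*(-157))) = √(276965 + (324 - 53380)) = √(276965 - 53056) = √223909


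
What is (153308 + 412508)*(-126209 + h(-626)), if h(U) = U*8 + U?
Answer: -74598878888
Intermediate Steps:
h(U) = 9*U (h(U) = 8*U + U = 9*U)
(153308 + 412508)*(-126209 + h(-626)) = (153308 + 412508)*(-126209 + 9*(-626)) = 565816*(-126209 - 5634) = 565816*(-131843) = -74598878888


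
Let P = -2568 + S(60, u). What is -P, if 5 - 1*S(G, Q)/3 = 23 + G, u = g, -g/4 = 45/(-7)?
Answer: 2802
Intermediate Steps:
g = 180/7 (g = -180/(-7) = -180*(-1)/7 = -4*(-45/7) = 180/7 ≈ 25.714)
u = 180/7 ≈ 25.714
S(G, Q) = -54 - 3*G (S(G, Q) = 15 - 3*(23 + G) = 15 + (-69 - 3*G) = -54 - 3*G)
P = -2802 (P = -2568 + (-54 - 3*60) = -2568 + (-54 - 180) = -2568 - 234 = -2802)
-P = -1*(-2802) = 2802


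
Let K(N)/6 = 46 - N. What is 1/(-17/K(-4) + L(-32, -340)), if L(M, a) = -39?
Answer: -300/11717 ≈ -0.025604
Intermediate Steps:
K(N) = 276 - 6*N (K(N) = 6*(46 - N) = 276 - 6*N)
1/(-17/K(-4) + L(-32, -340)) = 1/(-17/(276 - 6*(-4)) - 39) = 1/(-17/(276 + 24) - 39) = 1/(-17/300 - 39) = 1/(-11717/300) = -300/11717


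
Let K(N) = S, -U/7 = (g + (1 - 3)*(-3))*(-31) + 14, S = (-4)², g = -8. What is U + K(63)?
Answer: -516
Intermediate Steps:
S = 16
U = -532 (U = -7*((-8 + (1 - 3)*(-3))*(-31) + 14) = -7*((-8 - 2*(-3))*(-31) + 14) = -7*((-8 + 6)*(-31) + 14) = -7*(-2*(-31) + 14) = -7*(62 + 14) = -7*76 = -532)
K(N) = 16
U + K(63) = -532 + 16 = -516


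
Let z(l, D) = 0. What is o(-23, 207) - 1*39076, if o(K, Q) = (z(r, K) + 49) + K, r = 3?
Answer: -39050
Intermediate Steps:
o(K, Q) = 49 + K (o(K, Q) = (0 + 49) + K = 49 + K)
o(-23, 207) - 1*39076 = (49 - 23) - 1*39076 = 26 - 39076 = -39050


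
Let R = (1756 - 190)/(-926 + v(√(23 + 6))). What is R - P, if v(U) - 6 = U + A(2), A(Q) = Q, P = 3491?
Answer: -2943285833/842695 - 1566*√29/842695 ≈ -3492.7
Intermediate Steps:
v(U) = 8 + U (v(U) = 6 + (U + 2) = 6 + (2 + U) = 8 + U)
R = 1566/(-918 + √29) (R = (1756 - 190)/(-926 + (8 + √(23 + 6))) = 1566/(-926 + (8 + √29)) = 1566/(-918 + √29) ≈ -1.7159)
R - P = (-1437588/842695 - 1566*√29/842695) - 1*3491 = (-1437588/842695 - 1566*√29/842695) - 3491 = -2943285833/842695 - 1566*√29/842695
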